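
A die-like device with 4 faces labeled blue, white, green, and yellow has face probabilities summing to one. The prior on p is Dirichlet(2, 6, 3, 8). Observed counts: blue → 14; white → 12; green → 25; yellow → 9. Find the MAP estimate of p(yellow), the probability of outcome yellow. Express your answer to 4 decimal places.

The posterior is Dirichlet(αᵢ + nᵢ) = Dirichlet(16, 18, 28, 17).
For a Dirichlet(a₁,…,a_K) with all aᵢ > 1, the mode has j-th component (aⱼ − 1)/(Σaᵢ − K).
Here Σaᵢ = 79 and K = 4, so p(yellow) = (17 − 1)/(79 − 4) = 16/75 ≈ 0.2133.

MAP estimate of p(yellow) = 0.2133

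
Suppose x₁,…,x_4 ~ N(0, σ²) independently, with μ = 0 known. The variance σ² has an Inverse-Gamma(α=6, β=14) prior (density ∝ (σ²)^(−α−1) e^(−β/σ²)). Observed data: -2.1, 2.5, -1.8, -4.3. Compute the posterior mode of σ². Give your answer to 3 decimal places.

Sum of squared deviations about the known mean: SS = (-2.1−0)² + (2.5−0)² + (-1.8−0)² + (-4.3−0)² = 32.39.
The Normal likelihood contributes (σ²)^(−n/2) exp(−SS/(2σ²)), so the posterior is Inverse-Gamma(α + n/2, β + SS/2) = Inverse-Gamma(8, 30.195).
The mode of Inverse-Gamma(a, b) is b/(a+1) = 30.195/9 ≈ 3.355.

σ̂²_MAP = 3.355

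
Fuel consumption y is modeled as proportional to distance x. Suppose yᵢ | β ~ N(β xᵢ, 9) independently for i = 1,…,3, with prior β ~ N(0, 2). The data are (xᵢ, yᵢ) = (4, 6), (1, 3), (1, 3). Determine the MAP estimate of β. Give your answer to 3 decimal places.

log p(β | y) = −Σ(yᵢ − βxᵢ)²/(2·9) − β²/(2·2) + const.
Setting the derivative to zero: Σxᵢ(yᵢ − βxᵢ)/9 − β/2 = 0, so β = Σxᵢyᵢ / (Σxᵢ² + σ²/τ²).
Σxᵢyᵢ = 4·6 + 1·3 + 1·3 = 30; Σxᵢ² = 18; σ²/τ² = 4.5.
β̂_MAP = 30 / (18 + 4.5) = 30/22.5 ≈ 1.333.

β̂_MAP = 1.333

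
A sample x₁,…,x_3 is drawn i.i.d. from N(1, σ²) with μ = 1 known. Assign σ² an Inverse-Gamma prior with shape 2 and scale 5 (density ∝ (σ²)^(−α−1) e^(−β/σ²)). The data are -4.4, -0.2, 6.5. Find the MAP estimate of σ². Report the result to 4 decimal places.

Sum of squared deviations about the known mean: SS = (-4.4−1)² + (-0.2−1)² + (6.5−1)² = 60.85.
The Normal likelihood contributes (σ²)^(−n/2) exp(−SS/(2σ²)), so the posterior is Inverse-Gamma(α + n/2, β + SS/2) = Inverse-Gamma(3.5, 35.425).
The mode of Inverse-Gamma(a, b) is b/(a+1) = 35.425/4.5 ≈ 7.8722.

σ̂²_MAP = 7.8722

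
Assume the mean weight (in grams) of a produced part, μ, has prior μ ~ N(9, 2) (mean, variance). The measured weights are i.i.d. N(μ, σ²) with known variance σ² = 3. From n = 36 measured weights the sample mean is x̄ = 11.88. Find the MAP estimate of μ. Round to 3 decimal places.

n = 36, x̄ = 11.88.
For a Normal prior and Normal likelihood with known variance, the posterior is Normal; its mode equals its mean, the precision-weighted average.
Prior precision 1/σ₀² = 1/2 = 0.5; data precision n/σ² = 36/3 = 12.
μ̂ = (0.5·9 + 12·11.88) / (0.5 + 12) = 147.06/12.5 = 11.7648 ≈ 11.765.

μ̂_MAP = 11.765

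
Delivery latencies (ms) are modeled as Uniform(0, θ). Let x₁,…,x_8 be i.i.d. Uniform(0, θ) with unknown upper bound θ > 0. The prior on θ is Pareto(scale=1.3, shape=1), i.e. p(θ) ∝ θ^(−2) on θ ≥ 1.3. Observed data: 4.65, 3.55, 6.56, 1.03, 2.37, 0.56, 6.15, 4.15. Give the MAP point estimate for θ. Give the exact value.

θ̂_MAP = 6.56

The Uniform(0, θ) likelihood is θ^(−n) for θ ≥ max(xᵢ), zero otherwise. Here max(xᵢ) = 6.56.
Posterior ∝ θ^(−2) · θ^(−8) = θ^(−10) on θ ≥ max(1.3, 6.56) = 6.56.
This density is strictly decreasing in θ, so the posterior mode lies at the lower boundary of the support.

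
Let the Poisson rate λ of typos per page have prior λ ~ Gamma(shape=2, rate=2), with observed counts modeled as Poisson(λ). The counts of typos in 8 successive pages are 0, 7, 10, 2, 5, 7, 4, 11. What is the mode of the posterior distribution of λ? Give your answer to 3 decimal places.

Σxᵢ = 0+7+10+2+5+7+4+11 = 46, with n = 8.
Posterior ∝ λe^(−2λ) · λ^46e^(−8λ) = λ^47e^(−10λ), i.e. Gamma(shape=48, rate=10).
The mode of a Gamma(a, b) with a ≥ 1 (shape–rate) is (a−1)/b = 47/10 ≈ 4.700.

λ̂_MAP = 4.700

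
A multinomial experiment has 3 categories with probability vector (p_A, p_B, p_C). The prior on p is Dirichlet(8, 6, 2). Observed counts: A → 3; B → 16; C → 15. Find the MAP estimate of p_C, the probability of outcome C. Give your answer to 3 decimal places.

The posterior is Dirichlet(αᵢ + nᵢ) = Dirichlet(11, 22, 17).
For a Dirichlet(a₁,…,a_K) with all aᵢ > 1, the mode has j-th component (aⱼ − 1)/(Σaᵢ − K).
Here Σaᵢ = 50 and K = 3, so p_C = (17 − 1)/(50 − 3) = 16/47 ≈ 0.340.

MAP estimate of p_C = 0.340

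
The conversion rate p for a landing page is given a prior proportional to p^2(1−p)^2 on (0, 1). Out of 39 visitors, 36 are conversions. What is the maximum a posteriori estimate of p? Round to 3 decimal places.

p̂_MAP = 0.884

The prior density ∝ p^2(1−p)^2 is the kernel of Beta(3, 3).
Data: 36 successes in 39 trials. The binomial likelihood contributes p^36(1−p)^3, so the posterior is Beta(3+36, 3+3) = Beta(39, 6).
For Beta(a, b) with a, b > 1 the mode is (a−1)/(a+b−2) = 38/43 ≈ 0.884.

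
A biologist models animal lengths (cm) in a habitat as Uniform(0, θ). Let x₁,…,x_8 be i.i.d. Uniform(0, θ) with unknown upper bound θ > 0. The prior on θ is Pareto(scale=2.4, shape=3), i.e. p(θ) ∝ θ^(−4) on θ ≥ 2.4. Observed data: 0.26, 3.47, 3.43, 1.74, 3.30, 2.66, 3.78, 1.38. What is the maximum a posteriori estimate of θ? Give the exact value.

θ̂_MAP = 3.78

The Uniform(0, θ) likelihood is θ^(−n) for θ ≥ max(xᵢ), zero otherwise. Here max(xᵢ) = 3.78.
Posterior ∝ θ^(−4) · θ^(−8) = θ^(−12) on θ ≥ max(2.4, 3.78) = 3.78.
This density is strictly decreasing in θ, so the posterior mode lies at the lower boundary of the support.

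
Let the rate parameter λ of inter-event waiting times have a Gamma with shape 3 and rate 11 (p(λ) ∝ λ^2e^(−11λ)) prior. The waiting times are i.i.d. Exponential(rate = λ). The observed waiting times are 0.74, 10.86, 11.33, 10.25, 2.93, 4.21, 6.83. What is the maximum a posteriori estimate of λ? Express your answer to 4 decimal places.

The Exponential(rate=λ) likelihood is ∝ λ^n e^(−λΣtᵢ). Here n = 7 and Σtᵢ = 0.74 + 10.86 + 11.33 + 10.25 + 2.93 + 4.21 + 6.83 = 47.15.
Posterior ∝ λ^2e^(−11λ) · λ^7e^(−47.15λ) = λ^9e^(−58.15λ), i.e. Gamma(10, 58.15).
Mode = (a−1)/b = 9/58.15 ≈ 0.1548.

λ̂_MAP = 0.1548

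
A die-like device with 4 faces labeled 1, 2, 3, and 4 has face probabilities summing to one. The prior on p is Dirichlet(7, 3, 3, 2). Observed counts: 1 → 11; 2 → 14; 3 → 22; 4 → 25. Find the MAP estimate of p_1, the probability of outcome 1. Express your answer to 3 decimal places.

The posterior is Dirichlet(αᵢ + nᵢ) = Dirichlet(18, 17, 25, 27).
For a Dirichlet(a₁,…,a_K) with all aᵢ > 1, the mode has j-th component (aⱼ − 1)/(Σaᵢ − K).
Here Σaᵢ = 87 and K = 4, so p_1 = (18 − 1)/(87 − 4) = 17/83 ≈ 0.205.

MAP estimate: 0.205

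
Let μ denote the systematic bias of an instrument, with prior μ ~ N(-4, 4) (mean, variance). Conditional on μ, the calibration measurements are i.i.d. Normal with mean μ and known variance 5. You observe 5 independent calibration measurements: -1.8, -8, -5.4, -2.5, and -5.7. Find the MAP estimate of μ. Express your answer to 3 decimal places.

μ̂_MAP = -4.544

n = 5; x̄ = ((-1.8) + (-8) + (-5.4) + (-2.5) + (-5.7))/5 = -23.4/5 = -4.68.
For a Normal prior and Normal likelihood with known variance, the posterior is Normal; its mode equals its mean, the precision-weighted average.
Prior precision 1/σ₀² = 1/4 = 0.25; data precision n/σ² = 5/5 = 1.
μ̂ = (0.25·(-4) + 1·(-4.68)) / (0.25 + 1) = (-5.68)/1.25 = -4.544.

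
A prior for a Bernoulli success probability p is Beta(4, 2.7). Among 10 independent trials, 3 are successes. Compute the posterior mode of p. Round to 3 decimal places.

p̂_MAP = 0.408

Prior: Beta(4, 2.7).
Data: 3 successes in 10 trials. The binomial likelihood contributes p^3(1−p)^7, so the posterior is Beta(4+3, 2.7+7) = Beta(7, 9.7).
For Beta(a, b) with a, b > 1 the mode is (a−1)/(a+b−2) = 6/14.7 ≈ 0.408.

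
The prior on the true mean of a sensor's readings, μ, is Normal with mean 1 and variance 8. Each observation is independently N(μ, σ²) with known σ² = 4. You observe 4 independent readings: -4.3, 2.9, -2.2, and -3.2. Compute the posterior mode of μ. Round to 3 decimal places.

n = 4; x̄ = ((-4.3) + 2.9 + (-2.2) + (-3.2))/4 = -6.8/4 = -1.7.
For a Normal prior and Normal likelihood with known variance, the posterior is Normal; its mode equals its mean, the precision-weighted average.
Prior precision 1/σ₀² = 1/8 = 0.125; data precision n/σ² = 4/4 = 1.
μ̂ = (0.125·1 + 1·(-1.7)) / (0.125 + 1) = (-1.575)/1.125 = -1.400.

μ̂_MAP = -1.400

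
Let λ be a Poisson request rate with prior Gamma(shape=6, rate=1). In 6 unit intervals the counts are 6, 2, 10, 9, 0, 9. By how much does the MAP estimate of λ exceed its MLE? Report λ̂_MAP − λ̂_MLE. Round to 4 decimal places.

Σxᵢ = 36. Posterior is Gamma(42, 7); MAP = (42−1)/7 = 41/7 ≈ 5.85714.
MLE = x̄ = 36/6 ≈ 6.00000.
Difference = 41/7 − 36/6 = -1/7 ≈ -0.1429.

MAP − MLE = -0.1429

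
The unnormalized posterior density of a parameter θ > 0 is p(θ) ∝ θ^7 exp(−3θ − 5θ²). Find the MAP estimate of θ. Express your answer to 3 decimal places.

ℓ'(θ) = 7/θ − 3 − 10θ. Setting this to zero and multiplying by θ: 10θ² + 3θ − 7 = 0.
θ = (−3 + √(3² + 4·10·7)) / (2·10) = (−3 + √289) / 20 = (−3 + 17)/20 = 7/10.
ℓ''(θ) = −7/θ² − 10 < 0, confirming a maximum.

θ̂_MAP = 0.700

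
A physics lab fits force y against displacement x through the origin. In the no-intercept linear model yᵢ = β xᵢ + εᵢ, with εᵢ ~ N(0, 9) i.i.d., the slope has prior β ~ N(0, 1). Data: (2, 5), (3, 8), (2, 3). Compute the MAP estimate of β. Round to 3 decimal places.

β̂_MAP = 1.538

log p(β | y) = −Σ(yᵢ − βxᵢ)²/(2·9) − β²/(2·1) + const.
Setting the derivative to zero: Σxᵢ(yᵢ − βxᵢ)/9 − β/1 = 0, so β = Σxᵢyᵢ / (Σxᵢ² + σ²/τ²).
Σxᵢyᵢ = 2·5 + 3·8 + 2·3 = 40; Σxᵢ² = 17; σ²/τ² = 9.
β̂_MAP = 40 / (17 + 9) = 40/26 ≈ 1.538.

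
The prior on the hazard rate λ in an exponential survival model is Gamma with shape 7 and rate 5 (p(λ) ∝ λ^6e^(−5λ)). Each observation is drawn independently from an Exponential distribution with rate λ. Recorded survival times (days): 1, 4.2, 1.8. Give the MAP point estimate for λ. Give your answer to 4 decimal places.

λ̂_MAP = 0.7500

The Exponential(rate=λ) likelihood is ∝ λ^n e^(−λΣtᵢ). Here n = 3 and Σtᵢ = 1 + 4.2 + 1.8 = 7.
Posterior ∝ λ^6e^(−5λ) · λ^3e^(−7λ) = λ^9e^(−12λ), i.e. Gamma(10, 12).
Mode = (a−1)/b = 9/12 ≈ 0.7500.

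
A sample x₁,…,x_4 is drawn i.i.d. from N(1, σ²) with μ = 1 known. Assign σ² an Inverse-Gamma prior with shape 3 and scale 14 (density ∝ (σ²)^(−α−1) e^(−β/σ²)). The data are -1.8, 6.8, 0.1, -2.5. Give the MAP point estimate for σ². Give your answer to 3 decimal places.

Sum of squared deviations about the known mean: SS = (-1.8−1)² + (6.8−1)² + (0.1−1)² + (-2.5−1)² = 54.54.
The Normal likelihood contributes (σ²)^(−n/2) exp(−SS/(2σ²)), so the posterior is Inverse-Gamma(α + n/2, β + SS/2) = Inverse-Gamma(5, 41.27).
The mode of Inverse-Gamma(a, b) is b/(a+1) = 41.27/6 ≈ 6.878.

σ̂²_MAP = 6.878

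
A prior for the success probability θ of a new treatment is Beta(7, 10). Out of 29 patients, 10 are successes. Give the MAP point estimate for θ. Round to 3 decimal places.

θ̂_MAP = 0.364

Prior: Beta(7, 10).
Data: 10 successes in 29 trials. The binomial likelihood contributes θ^10(1−θ)^19, so the posterior is Beta(7+10, 10+19) = Beta(17, 29).
For Beta(a, b) with a, b > 1 the mode is (a−1)/(a+b−2) = 16/44 ≈ 0.364.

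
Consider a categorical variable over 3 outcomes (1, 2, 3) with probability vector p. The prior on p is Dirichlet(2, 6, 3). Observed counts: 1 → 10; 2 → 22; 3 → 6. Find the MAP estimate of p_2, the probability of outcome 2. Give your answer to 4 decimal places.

The posterior is Dirichlet(αᵢ + nᵢ) = Dirichlet(12, 28, 9).
For a Dirichlet(a₁,…,a_K) with all aᵢ > 1, the mode has j-th component (aⱼ − 1)/(Σaᵢ − K).
Here Σaᵢ = 49 and K = 3, so p_2 = (28 − 1)/(49 − 3) = 27/46 ≈ 0.5870.

MAP estimate: 0.5870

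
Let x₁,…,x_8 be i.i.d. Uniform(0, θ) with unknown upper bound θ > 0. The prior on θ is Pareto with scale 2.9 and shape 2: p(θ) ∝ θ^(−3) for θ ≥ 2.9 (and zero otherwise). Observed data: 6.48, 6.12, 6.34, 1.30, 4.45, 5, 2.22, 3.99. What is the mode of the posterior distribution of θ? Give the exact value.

The Uniform(0, θ) likelihood is θ^(−n) for θ ≥ max(xᵢ), zero otherwise. Here max(xᵢ) = 6.48.
Posterior ∝ θ^(−3) · θ^(−8) = θ^(−11) on θ ≥ max(2.9, 6.48) = 6.48.
This density is strictly decreasing in θ, so the posterior mode lies at the lower boundary of the support.

θ̂_MAP = 6.48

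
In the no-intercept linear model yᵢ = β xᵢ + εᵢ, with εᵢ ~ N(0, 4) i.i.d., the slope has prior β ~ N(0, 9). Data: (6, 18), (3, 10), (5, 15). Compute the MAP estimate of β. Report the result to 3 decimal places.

β̂_MAP = 3.024

log p(β | y) = −Σ(yᵢ − βxᵢ)²/(2·4) − β²/(2·9) + const.
Setting the derivative to zero: Σxᵢ(yᵢ − βxᵢ)/4 − β/9 = 0, so β = Σxᵢyᵢ / (Σxᵢ² + σ²/τ²).
Σxᵢyᵢ = 6·18 + 3·10 + 5·15 = 213; Σxᵢ² = 70; σ²/τ² = 4/9.
β̂_MAP = 213 / (70 + 4/9) = 213/(634/9) = 1917/634 ≈ 3.024.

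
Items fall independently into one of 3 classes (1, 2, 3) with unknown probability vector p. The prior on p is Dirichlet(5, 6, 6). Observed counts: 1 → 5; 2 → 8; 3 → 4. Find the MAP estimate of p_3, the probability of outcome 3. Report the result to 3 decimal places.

MAP estimate: 0.290

The posterior is Dirichlet(αᵢ + nᵢ) = Dirichlet(10, 14, 10).
For a Dirichlet(a₁,…,a_K) with all aᵢ > 1, the mode has j-th component (aⱼ − 1)/(Σaᵢ − K).
Here Σaᵢ = 34 and K = 3, so p_3 = (10 − 1)/(34 − 3) = 9/31 ≈ 0.290.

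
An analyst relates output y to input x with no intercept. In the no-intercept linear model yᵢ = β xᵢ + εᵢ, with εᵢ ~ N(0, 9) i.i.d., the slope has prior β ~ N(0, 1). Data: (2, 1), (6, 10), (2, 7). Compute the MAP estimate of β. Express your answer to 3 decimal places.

β̂_MAP = 1.434

log p(β | y) = −Σ(yᵢ − βxᵢ)²/(2·9) − β²/(2·1) + const.
Setting the derivative to zero: Σxᵢ(yᵢ − βxᵢ)/9 − β/1 = 0, so β = Σxᵢyᵢ / (Σxᵢ² + σ²/τ²).
Σxᵢyᵢ = 2·1 + 6·10 + 2·7 = 76; Σxᵢ² = 44; σ²/τ² = 9.
β̂_MAP = 76 / (44 + 9) = 76/53 ≈ 1.434.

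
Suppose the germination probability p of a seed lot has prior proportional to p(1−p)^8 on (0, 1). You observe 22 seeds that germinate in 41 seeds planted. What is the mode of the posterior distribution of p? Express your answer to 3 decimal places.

The prior density ∝ p(1−p)^8 is the kernel of Beta(2, 9).
Data: 22 successes in 41 trials. The binomial likelihood contributes p^22(1−p)^19, so the posterior is Beta(2+22, 9+19) = Beta(24, 28).
For Beta(a, b) with a, b > 1 the mode is (a−1)/(a+b−2) = 23/50 ≈ 0.460.

p̂_MAP = 0.460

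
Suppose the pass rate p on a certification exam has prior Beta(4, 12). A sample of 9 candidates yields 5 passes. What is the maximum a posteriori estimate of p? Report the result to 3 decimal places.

Prior: Beta(4, 12).
Data: 5 successes in 9 trials. The binomial likelihood contributes p^5(1−p)^4, so the posterior is Beta(4+5, 12+4) = Beta(9, 16).
For Beta(a, b) with a, b > 1 the mode is (a−1)/(a+b−2) = 8/23 ≈ 0.348.

p̂_MAP = 0.348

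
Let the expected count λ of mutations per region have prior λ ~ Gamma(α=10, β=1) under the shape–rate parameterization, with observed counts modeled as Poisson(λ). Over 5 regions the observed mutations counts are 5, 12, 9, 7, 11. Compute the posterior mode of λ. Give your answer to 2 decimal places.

Σxᵢ = 5+12+9+7+11 = 44, with n = 5.
Posterior ∝ λ^9e^(−1λ) · λ^44e^(−5λ) = λ^53e^(−6λ), i.e. Gamma(shape=54, rate=6).
The mode of a Gamma(a, b) with a ≥ 1 (shape–rate) is (a−1)/b = 53/6 ≈ 8.83.

λ̂_MAP = 8.83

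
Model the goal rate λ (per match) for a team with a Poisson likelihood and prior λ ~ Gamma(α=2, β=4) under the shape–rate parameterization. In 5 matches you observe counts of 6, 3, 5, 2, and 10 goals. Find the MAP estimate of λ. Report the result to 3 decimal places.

λ̂_MAP = 3.000

Σxᵢ = 6+3+5+2+10 = 26, with n = 5.
Posterior ∝ λe^(−4λ) · λ^26e^(−5λ) = λ^27e^(−9λ), i.e. Gamma(shape=28, rate=9).
The mode of a Gamma(a, b) with a ≥ 1 (shape–rate) is (a−1)/b = 27/9 ≈ 3.000.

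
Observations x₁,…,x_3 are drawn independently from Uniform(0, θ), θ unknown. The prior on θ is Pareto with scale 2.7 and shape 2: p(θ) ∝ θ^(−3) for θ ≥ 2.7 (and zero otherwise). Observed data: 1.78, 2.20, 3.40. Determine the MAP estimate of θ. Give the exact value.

The Uniform(0, θ) likelihood is θ^(−n) for θ ≥ max(xᵢ), zero otherwise. Here max(xᵢ) = 3.40.
Posterior ∝ θ^(−3) · θ^(−3) = θ^(−6) on θ ≥ max(2.7, 3.40) = 3.40.
This density is strictly decreasing in θ, so the posterior mode lies at the lower boundary of the support.

θ̂_MAP = 3.40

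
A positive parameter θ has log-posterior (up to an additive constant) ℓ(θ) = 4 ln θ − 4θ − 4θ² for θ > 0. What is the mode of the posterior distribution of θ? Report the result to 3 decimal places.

θ̂_MAP = 0.500

ℓ'(θ) = 4/θ − 4 − 8θ. Setting this to zero and multiplying by θ: 8θ² + 4θ − 4 = 0.
θ = (−4 + √(4² + 4·8·4)) / (2·8) = (−4 + √144) / 16 = (−4 + 12)/16 = 1/2.
ℓ''(θ) = −4/θ² − 8 < 0, confirming a maximum.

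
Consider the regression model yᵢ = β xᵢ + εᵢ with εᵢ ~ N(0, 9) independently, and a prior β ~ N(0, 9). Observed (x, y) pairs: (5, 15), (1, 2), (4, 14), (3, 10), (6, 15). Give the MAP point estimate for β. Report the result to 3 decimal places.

β̂_MAP = 2.875

log p(β | y) = −Σ(yᵢ − βxᵢ)²/(2·9) − β²/(2·9) + const.
Setting the derivative to zero: Σxᵢ(yᵢ − βxᵢ)/9 − β/9 = 0, so β = Σxᵢyᵢ / (Σxᵢ² + σ²/τ²).
Σxᵢyᵢ = 5·15 + 1·2 + 4·14 + 3·10 + 6·15 = 253; Σxᵢ² = 87; σ²/τ² = 1.
β̂_MAP = 253 / (87 + 1) = 253/88 ≈ 2.875.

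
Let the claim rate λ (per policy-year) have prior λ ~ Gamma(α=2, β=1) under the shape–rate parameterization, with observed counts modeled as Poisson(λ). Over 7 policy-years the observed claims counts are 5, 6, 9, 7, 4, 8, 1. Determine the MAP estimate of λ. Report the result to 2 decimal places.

Σxᵢ = 5+6+9+7+4+8+1 = 40, with n = 7.
Posterior ∝ λe^(−1λ) · λ^40e^(−7λ) = λ^41e^(−8λ), i.e. Gamma(shape=42, rate=8).
The mode of a Gamma(a, b) with a ≥ 1 (shape–rate) is (a−1)/b = 41/8 ≈ 5.13.

λ̂_MAP = 5.13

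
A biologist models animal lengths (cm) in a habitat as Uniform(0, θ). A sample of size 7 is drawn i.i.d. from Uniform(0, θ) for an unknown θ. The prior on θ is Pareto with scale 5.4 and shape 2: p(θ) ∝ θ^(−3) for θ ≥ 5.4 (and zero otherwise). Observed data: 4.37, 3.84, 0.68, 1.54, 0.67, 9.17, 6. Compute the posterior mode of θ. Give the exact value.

θ̂_MAP = 9.17

The Uniform(0, θ) likelihood is θ^(−n) for θ ≥ max(xᵢ), zero otherwise. Here max(xᵢ) = 9.17.
Posterior ∝ θ^(−3) · θ^(−7) = θ^(−10) on θ ≥ max(5.4, 9.17) = 9.17.
This density is strictly decreasing in θ, so the posterior mode lies at the lower boundary of the support.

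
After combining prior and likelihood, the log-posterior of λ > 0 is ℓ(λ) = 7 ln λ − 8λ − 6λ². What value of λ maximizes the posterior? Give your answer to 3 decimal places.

ℓ'(λ) = 7/λ − 8 − 12λ. Setting this to zero and multiplying by λ: 12λ² + 8λ − 7 = 0.
λ = (−8 + √(8² + 4·12·7)) / (2·12) = (−8 + √400) / 24 = (−8 + 20)/24 = 1/2.
ℓ''(λ) = −7/λ² − 12 < 0, confirming a maximum.

λ̂_MAP = 0.500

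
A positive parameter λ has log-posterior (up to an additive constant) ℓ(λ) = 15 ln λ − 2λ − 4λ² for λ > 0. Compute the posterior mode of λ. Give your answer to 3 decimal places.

λ̂_MAP = 1.250

ℓ'(λ) = 15/λ − 2 − 8λ. Setting this to zero and multiplying by λ: 8λ² + 2λ − 15 = 0.
λ = (−2 + √(2² + 4·8·15)) / (2·8) = (−2 + √484) / 16 = (−2 + 22)/16 = 5/4.
ℓ''(λ) = −15/λ² − 8 < 0, confirming a maximum.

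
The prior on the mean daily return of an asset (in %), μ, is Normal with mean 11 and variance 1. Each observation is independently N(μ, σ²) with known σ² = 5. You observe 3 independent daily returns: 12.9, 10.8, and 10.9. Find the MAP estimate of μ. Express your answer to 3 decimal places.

μ̂_MAP = 11.200

n = 3; x̄ = (12.9 + 10.8 + 10.9)/3 = 34.6/3 = 173/15 ≈ 11.5333.
For a Normal prior and Normal likelihood with known variance, the posterior is Normal; its mode equals its mean, the precision-weighted average.
Prior precision 1/σ₀² = 1/1 = 1; data precision n/σ² = 3/5 = 0.6.
μ̂ = (1·11 + 0.6·(173/15)) / (1 + 0.6) = 17.92/1.6 = 11.200.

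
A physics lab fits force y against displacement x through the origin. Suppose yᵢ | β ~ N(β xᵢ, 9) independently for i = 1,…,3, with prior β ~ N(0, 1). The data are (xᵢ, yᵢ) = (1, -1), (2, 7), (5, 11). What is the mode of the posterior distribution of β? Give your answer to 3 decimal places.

log p(β | y) = −Σ(yᵢ − βxᵢ)²/(2·9) − β²/(2·1) + const.
Setting the derivative to zero: Σxᵢ(yᵢ − βxᵢ)/9 − β/1 = 0, so β = Σxᵢyᵢ / (Σxᵢ² + σ²/τ²).
Σxᵢyᵢ = 1·(-1) + 2·7 + 5·11 = 68; Σxᵢ² = 30; σ²/τ² = 9.
β̂_MAP = 68 / (30 + 9) = 68/39 ≈ 1.744.

β̂_MAP = 1.744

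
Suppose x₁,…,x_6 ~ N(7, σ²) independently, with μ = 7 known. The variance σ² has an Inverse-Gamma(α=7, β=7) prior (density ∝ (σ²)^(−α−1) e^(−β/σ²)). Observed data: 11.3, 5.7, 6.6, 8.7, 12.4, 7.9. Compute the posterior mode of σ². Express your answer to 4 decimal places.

Sum of squared deviations about the known mean: SS = (11.3−7)² + (5.7−7)² + (6.6−7)² + (8.7−7)² + (12.4−7)² + (7.9−7)² = 53.2.
The Normal likelihood contributes (σ²)^(−n/2) exp(−SS/(2σ²)), so the posterior is Inverse-Gamma(α + n/2, β + SS/2) = Inverse-Gamma(10, 33.6).
The mode of Inverse-Gamma(a, b) is b/(a+1) = 33.6/11 ≈ 3.0545.

σ̂²_MAP = 3.0545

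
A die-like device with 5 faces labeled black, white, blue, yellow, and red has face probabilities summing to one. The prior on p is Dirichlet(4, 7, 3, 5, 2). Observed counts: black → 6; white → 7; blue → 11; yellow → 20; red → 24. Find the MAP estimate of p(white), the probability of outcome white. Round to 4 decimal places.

MAP estimate of p(white) = 0.1548

The posterior is Dirichlet(αᵢ + nᵢ) = Dirichlet(10, 14, 14, 25, 26).
For a Dirichlet(a₁,…,a_K) with all aᵢ > 1, the mode has j-th component (aⱼ − 1)/(Σaᵢ − K).
Here Σaᵢ = 89 and K = 5, so p(white) = (14 − 1)/(89 − 5) = 13/84 ≈ 0.1548.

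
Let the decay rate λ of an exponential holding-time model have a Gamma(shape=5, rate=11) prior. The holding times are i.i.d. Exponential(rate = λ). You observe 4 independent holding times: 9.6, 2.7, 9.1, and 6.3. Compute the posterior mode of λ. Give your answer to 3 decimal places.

The Exponential(rate=λ) likelihood is ∝ λ^n e^(−λΣtᵢ). Here n = 4 and Σtᵢ = 9.6 + 2.7 + 9.1 + 6.3 = 27.7.
Posterior ∝ λ^4e^(−11λ) · λ^4e^(−27.7λ) = λ^8e^(−38.7λ), i.e. Gamma(9, 38.7).
Mode = (a−1)/b = 8/38.7 ≈ 0.207.

λ̂_MAP = 0.207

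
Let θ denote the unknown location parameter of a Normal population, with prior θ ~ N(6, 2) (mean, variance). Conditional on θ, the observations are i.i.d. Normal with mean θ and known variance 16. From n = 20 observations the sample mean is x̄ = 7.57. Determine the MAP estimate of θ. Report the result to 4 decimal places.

θ̂_MAP = 7.1214

n = 20, x̄ = 7.57.
For a Normal prior and Normal likelihood with known variance, the posterior is Normal; its mode equals its mean, the precision-weighted average.
Prior precision 1/σ₀² = 1/2 = 0.5; data precision n/σ² = 20/16 = 1.25.
θ̂ = (0.5·6 + 1.25·7.57) / (0.5 + 1.25) = 12.4625/1.75 = 997/140 ≈ 7.1214.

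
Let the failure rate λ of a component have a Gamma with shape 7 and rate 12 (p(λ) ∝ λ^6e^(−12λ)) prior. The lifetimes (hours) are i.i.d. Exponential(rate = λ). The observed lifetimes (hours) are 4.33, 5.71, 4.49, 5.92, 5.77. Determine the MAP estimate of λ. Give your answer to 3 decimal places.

The Exponential(rate=λ) likelihood is ∝ λ^n e^(−λΣtᵢ). Here n = 5 and Σtᵢ = 4.33 + 5.71 + 4.49 + 5.92 + 5.77 = 26.22.
Posterior ∝ λ^6e^(−12λ) · λ^5e^(−26.22λ) = λ^11e^(−38.22λ), i.e. Gamma(12, 38.22).
Mode = (a−1)/b = 11/38.22 ≈ 0.288.

λ̂_MAP = 0.288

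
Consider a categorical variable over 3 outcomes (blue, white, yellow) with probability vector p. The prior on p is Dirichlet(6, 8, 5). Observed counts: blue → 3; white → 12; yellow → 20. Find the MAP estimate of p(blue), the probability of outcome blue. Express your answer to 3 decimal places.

The posterior is Dirichlet(αᵢ + nᵢ) = Dirichlet(9, 20, 25).
For a Dirichlet(a₁,…,a_K) with all aᵢ > 1, the mode has j-th component (aⱼ − 1)/(Σaᵢ − K).
Here Σaᵢ = 54 and K = 3, so p(blue) = (9 − 1)/(54 − 3) = 8/51 ≈ 0.157.

MAP estimate of p(blue) = 0.157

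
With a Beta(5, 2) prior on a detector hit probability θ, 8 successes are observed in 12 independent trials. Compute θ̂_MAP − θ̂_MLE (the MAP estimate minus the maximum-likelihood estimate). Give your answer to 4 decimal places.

Posterior is Beta(13, 6); MAP = (13−1)/(19−2) = 12/17 ≈ 0.70588.
MLE ignores the prior: θ̂_MLE = k/n = 8/12 ≈ 0.66667.
Difference = 12/17 − 8/12 = 2/51 ≈ 0.0392.

MAP − MLE = 0.0392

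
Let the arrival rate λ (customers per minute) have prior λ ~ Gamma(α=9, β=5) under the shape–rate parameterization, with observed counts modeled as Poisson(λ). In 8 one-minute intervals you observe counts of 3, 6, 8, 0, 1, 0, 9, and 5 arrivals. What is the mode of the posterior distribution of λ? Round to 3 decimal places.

λ̂_MAP = 3.077

Σxᵢ = 3+6+8+0+1+0+9+5 = 32, with n = 8.
Posterior ∝ λ^8e^(−5λ) · λ^32e^(−8λ) = λ^40e^(−13λ), i.e. Gamma(shape=41, rate=13).
The mode of a Gamma(a, b) with a ≥ 1 (shape–rate) is (a−1)/b = 40/13 ≈ 3.077.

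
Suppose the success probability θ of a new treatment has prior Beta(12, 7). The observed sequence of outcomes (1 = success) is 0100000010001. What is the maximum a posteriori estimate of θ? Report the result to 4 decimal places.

θ̂_MAP = 0.4667

Prior: Beta(12, 7).
Data: 3 successes in 13 trials (from the sequence). The binomial likelihood contributes θ^3(1−θ)^10, so the posterior is Beta(12+3, 7+10) = Beta(15, 17).
For Beta(a, b) with a, b > 1 the mode is (a−1)/(a+b−2) = 14/30 ≈ 0.4667.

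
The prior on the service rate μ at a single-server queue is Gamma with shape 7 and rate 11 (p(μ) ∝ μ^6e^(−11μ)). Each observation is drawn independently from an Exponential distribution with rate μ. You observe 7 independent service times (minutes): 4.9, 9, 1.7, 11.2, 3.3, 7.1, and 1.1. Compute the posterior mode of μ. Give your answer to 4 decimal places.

μ̂_MAP = 0.2637

The Exponential(rate=μ) likelihood is ∝ μ^n e^(−μΣtᵢ). Here n = 7 and Σtᵢ = 4.9 + 9 + 1.7 + 11.2 + 3.3 + 7.1 + 1.1 = 38.3.
Posterior ∝ μ^6e^(−11μ) · μ^7e^(−38.3μ) = μ^13e^(−49.3μ), i.e. Gamma(14, 49.3).
Mode = (a−1)/b = 13/49.3 ≈ 0.2637.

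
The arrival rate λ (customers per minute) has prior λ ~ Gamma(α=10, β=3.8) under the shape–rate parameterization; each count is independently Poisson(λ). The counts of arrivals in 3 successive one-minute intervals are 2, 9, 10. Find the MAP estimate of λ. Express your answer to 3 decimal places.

λ̂_MAP = 4.412

Σxᵢ = 2+9+10 = 21, with n = 3.
Posterior ∝ λ^9e^(−3.8λ) · λ^21e^(−3λ) = λ^30e^(−6.8λ), i.e. Gamma(shape=31, rate=6.8).
The mode of a Gamma(a, b) with a ≥ 1 (shape–rate) is (a−1)/b = 30/6.8 ≈ 4.412.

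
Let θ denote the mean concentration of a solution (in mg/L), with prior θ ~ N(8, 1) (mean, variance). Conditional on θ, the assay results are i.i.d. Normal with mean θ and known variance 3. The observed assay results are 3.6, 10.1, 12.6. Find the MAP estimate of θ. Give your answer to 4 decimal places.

θ̂_MAP = 8.3833

n = 3; x̄ = (3.6 + 10.1 + 12.6)/3 = 26.3/3 = 263/30 ≈ 8.7667.
For a Normal prior and Normal likelihood with known variance, the posterior is Normal; its mode equals its mean, the precision-weighted average.
Prior precision 1/σ₀² = 1/1 = 1; data precision n/σ² = 3/3 = 1.
θ̂ = (1·8 + 1·(263/30)) / (1 + 1) = (503/30)/2 = 503/60 ≈ 8.3833.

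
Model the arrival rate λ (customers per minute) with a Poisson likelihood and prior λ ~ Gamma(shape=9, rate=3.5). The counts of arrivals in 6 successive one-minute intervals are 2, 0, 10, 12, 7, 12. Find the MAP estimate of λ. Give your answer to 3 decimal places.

λ̂_MAP = 5.368

Σxᵢ = 2+0+10+12+7+12 = 43, with n = 6.
Posterior ∝ λ^8e^(−3.5λ) · λ^43e^(−6λ) = λ^51e^(−9.5λ), i.e. Gamma(shape=52, rate=9.5).
The mode of a Gamma(a, b) with a ≥ 1 (shape–rate) is (a−1)/b = 51/9.5 ≈ 5.368.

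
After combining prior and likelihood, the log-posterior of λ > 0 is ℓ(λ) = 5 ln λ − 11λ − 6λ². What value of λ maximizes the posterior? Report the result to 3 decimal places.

λ̂_MAP = 0.333

ℓ'(λ) = 5/λ − 11 − 12λ. Setting this to zero and multiplying by λ: 12λ² + 11λ − 5 = 0.
λ = (−11 + √(11² + 4·12·5)) / (2·12) = (−11 + √361) / 24 = (−11 + 19)/24 = 1/3.
ℓ''(λ) = −5/λ² − 12 < 0, confirming a maximum.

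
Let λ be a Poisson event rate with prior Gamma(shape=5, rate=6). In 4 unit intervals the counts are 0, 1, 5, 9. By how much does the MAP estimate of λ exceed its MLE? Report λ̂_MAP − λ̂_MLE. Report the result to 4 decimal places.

MAP − MLE = -1.8500

Σxᵢ = 15. Posterior is Gamma(20, 10); MAP = (20−1)/10 = 19/10 ≈ 1.90000.
MLE = x̄ = 15/4 ≈ 3.75000.
Difference = 19/10 − 15/4 = -37/20 ≈ -1.8500.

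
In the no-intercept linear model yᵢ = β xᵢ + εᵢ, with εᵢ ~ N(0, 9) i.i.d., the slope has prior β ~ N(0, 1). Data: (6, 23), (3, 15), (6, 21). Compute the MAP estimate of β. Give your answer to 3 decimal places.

β̂_MAP = 3.433

log p(β | y) = −Σ(yᵢ − βxᵢ)²/(2·9) − β²/(2·1) + const.
Setting the derivative to zero: Σxᵢ(yᵢ − βxᵢ)/9 − β/1 = 0, so β = Σxᵢyᵢ / (Σxᵢ² + σ²/τ²).
Σxᵢyᵢ = 6·23 + 3·15 + 6·21 = 309; Σxᵢ² = 81; σ²/τ² = 9.
β̂_MAP = 309 / (81 + 9) = 309/90 ≈ 3.433.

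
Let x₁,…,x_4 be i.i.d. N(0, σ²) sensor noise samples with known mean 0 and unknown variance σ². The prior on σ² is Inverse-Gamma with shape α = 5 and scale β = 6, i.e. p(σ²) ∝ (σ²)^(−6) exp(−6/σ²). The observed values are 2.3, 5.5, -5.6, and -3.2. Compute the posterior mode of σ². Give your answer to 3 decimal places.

σ̂²_MAP = 5.571

Sum of squared deviations about the known mean: SS = (2.3−0)² + (5.5−0)² + (-5.6−0)² + (-3.2−0)² = 77.14.
The Normal likelihood contributes (σ²)^(−n/2) exp(−SS/(2σ²)), so the posterior is Inverse-Gamma(α + n/2, β + SS/2) = Inverse-Gamma(7, 44.57).
The mode of Inverse-Gamma(a, b) is b/(a+1) = 44.57/8 ≈ 5.571.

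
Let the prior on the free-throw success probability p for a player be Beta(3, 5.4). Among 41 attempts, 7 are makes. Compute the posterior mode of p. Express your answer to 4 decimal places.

Prior: Beta(3, 5.4).
Data: 7 successes in 41 trials. The binomial likelihood contributes p^7(1−p)^34, so the posterior is Beta(3+7, 5.4+34) = Beta(10, 39.4).
For Beta(a, b) with a, b > 1 the mode is (a−1)/(a+b−2) = 9/47.4 ≈ 0.1899.

p̂_MAP = 0.1899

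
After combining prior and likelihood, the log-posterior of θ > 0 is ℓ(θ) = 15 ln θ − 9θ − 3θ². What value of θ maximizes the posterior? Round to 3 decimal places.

ℓ'(θ) = 15/θ − 9 − 6θ. Setting this to zero and multiplying by θ: 6θ² + 9θ − 15 = 0.
θ = (−9 + √(9² + 4·6·15)) / (2·6) = (−9 + √441) / 12 = (−9 + 21)/12 = 1.
ℓ''(θ) = −15/θ² − 6 < 0, confirming a maximum.

θ̂_MAP = 1.000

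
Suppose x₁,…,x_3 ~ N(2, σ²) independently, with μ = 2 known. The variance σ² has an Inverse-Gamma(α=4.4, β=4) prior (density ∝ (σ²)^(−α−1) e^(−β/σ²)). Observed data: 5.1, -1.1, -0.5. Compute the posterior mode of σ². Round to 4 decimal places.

Sum of squared deviations about the known mean: SS = (5.1−2)² + (-1.1−2)² + (-0.5−2)² = 25.47.
The Normal likelihood contributes (σ²)^(−n/2) exp(−SS/(2σ²)), so the posterior is Inverse-Gamma(α + n/2, β + SS/2) = Inverse-Gamma(5.9, 16.735).
The mode of Inverse-Gamma(a, b) is b/(a+1) = 16.735/6.9 ≈ 2.4254.

σ̂²_MAP = 2.4254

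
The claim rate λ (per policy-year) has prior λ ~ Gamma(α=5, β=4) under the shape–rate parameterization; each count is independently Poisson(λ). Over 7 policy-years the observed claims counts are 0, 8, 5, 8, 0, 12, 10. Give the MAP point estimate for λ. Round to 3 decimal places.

Σxᵢ = 0+8+5+8+0+12+10 = 43, with n = 7.
Posterior ∝ λ^4e^(−4λ) · λ^43e^(−7λ) = λ^47e^(−11λ), i.e. Gamma(shape=48, rate=11).
The mode of a Gamma(a, b) with a ≥ 1 (shape–rate) is (a−1)/b = 47/11 ≈ 4.273.

λ̂_MAP = 4.273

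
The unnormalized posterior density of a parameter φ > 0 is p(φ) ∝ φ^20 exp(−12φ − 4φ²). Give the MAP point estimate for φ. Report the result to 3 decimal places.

ℓ'(φ) = 20/φ − 12 − 8φ. Setting this to zero and multiplying by φ: 8φ² + 12φ − 20 = 0.
φ = (−12 + √(12² + 4·8·20)) / (2·8) = (−12 + √784) / 16 = (−12 + 28)/16 = 1.
ℓ''(φ) = −20/φ² − 8 < 0, confirming a maximum.

φ̂_MAP = 1.000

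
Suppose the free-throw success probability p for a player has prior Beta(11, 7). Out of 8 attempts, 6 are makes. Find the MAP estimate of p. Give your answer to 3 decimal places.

p̂_MAP = 0.667

Prior: Beta(11, 7).
Data: 6 successes in 8 trials. The binomial likelihood contributes p^6(1−p)^2, so the posterior is Beta(11+6, 7+2) = Beta(17, 9).
For Beta(a, b) with a, b > 1 the mode is (a−1)/(a+b−2) = 16/24 ≈ 0.667.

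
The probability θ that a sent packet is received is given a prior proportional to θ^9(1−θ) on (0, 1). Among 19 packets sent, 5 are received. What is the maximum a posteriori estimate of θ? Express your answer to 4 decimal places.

The prior density ∝ θ^9(1−θ)^1 is the kernel of Beta(10, 2).
Data: 5 successes in 19 trials. The binomial likelihood contributes θ^5(1−θ)^14, so the posterior is Beta(10+5, 2+14) = Beta(15, 16).
For Beta(a, b) with a, b > 1 the mode is (a−1)/(a+b−2) = 14/29 ≈ 0.4828.

θ̂_MAP = 0.4828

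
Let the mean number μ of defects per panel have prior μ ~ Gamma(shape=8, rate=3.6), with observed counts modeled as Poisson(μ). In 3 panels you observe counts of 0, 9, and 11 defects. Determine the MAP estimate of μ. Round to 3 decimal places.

Σxᵢ = 0+9+11 = 20, with n = 3.
Posterior ∝ μ^7e^(−3.6μ) · μ^20e^(−3μ) = μ^27e^(−6.6μ), i.e. Gamma(shape=28, rate=6.6).
The mode of a Gamma(a, b) with a ≥ 1 (shape–rate) is (a−1)/b = 27/6.6 ≈ 4.091.

μ̂_MAP = 4.091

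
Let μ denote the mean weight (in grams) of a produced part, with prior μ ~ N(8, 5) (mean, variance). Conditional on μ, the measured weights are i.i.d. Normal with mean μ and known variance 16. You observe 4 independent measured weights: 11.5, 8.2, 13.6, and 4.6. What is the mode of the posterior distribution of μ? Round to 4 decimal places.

n = 4; x̄ = (11.5 + 8.2 + 13.6 + 4.6)/4 = 37.9/4 = 9.475.
For a Normal prior and Normal likelihood with known variance, the posterior is Normal; its mode equals its mean, the precision-weighted average.
Prior precision 1/σ₀² = 1/5 = 0.2; data precision n/σ² = 4/16 = 0.25.
μ̂ = (0.2·8 + 0.25·9.475) / (0.2 + 0.25) = 3.96875/0.45 = 635/72 ≈ 8.8194.

μ̂_MAP = 8.8194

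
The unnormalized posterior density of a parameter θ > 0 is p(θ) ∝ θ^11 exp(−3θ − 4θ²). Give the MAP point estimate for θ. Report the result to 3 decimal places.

θ̂_MAP = 1.000

ℓ'(θ) = 11/θ − 3 − 8θ. Setting this to zero and multiplying by θ: 8θ² + 3θ − 11 = 0.
θ = (−3 + √(3² + 4·8·11)) / (2·8) = (−3 + √361) / 16 = (−3 + 19)/16 = 1.
ℓ''(θ) = −11/θ² − 8 < 0, confirming a maximum.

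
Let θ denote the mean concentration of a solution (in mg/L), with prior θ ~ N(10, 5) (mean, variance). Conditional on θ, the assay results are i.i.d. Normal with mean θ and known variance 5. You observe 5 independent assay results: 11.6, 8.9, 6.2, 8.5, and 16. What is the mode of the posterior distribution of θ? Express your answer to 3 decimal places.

θ̂_MAP = 10.200

n = 5; x̄ = (11.6 + 8.9 + 6.2 + 8.5 + 16)/5 = 51.2/5 = 10.24.
For a Normal prior and Normal likelihood with known variance, the posterior is Normal; its mode equals its mean, the precision-weighted average.
Prior precision 1/σ₀² = 1/5 = 0.2; data precision n/σ² = 5/5 = 1.
θ̂ = (0.2·10 + 1·10.24) / (0.2 + 1) = 12.24/1.2 = 10.200.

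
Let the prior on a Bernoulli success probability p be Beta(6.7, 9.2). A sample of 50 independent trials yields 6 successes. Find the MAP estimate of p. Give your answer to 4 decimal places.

Prior: Beta(6.7, 9.2).
Data: 6 successes in 50 trials. The binomial likelihood contributes p^6(1−p)^44, so the posterior is Beta(6.7+6, 9.2+44) = Beta(12.7, 53.2).
For Beta(a, b) with a, b > 1 the mode is (a−1)/(a+b−2) = 11.7/63.9 ≈ 0.1831.

p̂_MAP = 0.1831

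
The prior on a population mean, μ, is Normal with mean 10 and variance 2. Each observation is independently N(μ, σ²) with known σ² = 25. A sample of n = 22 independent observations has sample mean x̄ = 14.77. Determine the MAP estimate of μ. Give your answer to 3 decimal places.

n = 22, x̄ = 14.77.
For a Normal prior and Normal likelihood with known variance, the posterior is Normal; its mode equals its mean, the precision-weighted average.
Prior precision 1/σ₀² = 1/2 = 0.5; data precision n/σ² = 22/25 = 0.88.
μ̂ = (0.5·10 + 0.88·14.77) / (0.5 + 0.88) = 17.9976/1.38 = 7499/575 ≈ 13.042.

μ̂_MAP = 13.042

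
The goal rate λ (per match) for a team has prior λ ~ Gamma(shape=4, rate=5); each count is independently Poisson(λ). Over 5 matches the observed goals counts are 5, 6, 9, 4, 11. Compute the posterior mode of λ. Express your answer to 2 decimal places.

λ̂_MAP = 3.80

Σxᵢ = 5+6+9+4+11 = 35, with n = 5.
Posterior ∝ λ^3e^(−5λ) · λ^35e^(−5λ) = λ^38e^(−10λ), i.e. Gamma(shape=39, rate=10).
The mode of a Gamma(a, b) with a ≥ 1 (shape–rate) is (a−1)/b = 38/10 ≈ 3.80.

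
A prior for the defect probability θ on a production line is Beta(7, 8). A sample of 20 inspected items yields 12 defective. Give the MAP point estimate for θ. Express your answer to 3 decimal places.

θ̂_MAP = 0.545

Prior: Beta(7, 8).
Data: 12 successes in 20 trials. The binomial likelihood contributes θ^12(1−θ)^8, so the posterior is Beta(7+12, 8+8) = Beta(19, 16).
For Beta(a, b) with a, b > 1 the mode is (a−1)/(a+b−2) = 18/33 ≈ 0.545.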